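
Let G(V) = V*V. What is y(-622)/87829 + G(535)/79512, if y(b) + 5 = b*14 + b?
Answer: 24396611005/6983459448 ≈ 3.4935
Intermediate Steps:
G(V) = V**2
y(b) = -5 + 15*b (y(b) = -5 + (b*14 + b) = -5 + (14*b + b) = -5 + 15*b)
y(-622)/87829 + G(535)/79512 = (-5 + 15*(-622))/87829 + 535**2/79512 = (-5 - 9330)*(1/87829) + 286225*(1/79512) = -9335*1/87829 + 286225/79512 = -9335/87829 + 286225/79512 = 24396611005/6983459448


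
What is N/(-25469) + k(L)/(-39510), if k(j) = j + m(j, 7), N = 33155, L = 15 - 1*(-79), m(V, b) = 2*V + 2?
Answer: -658593623/503140095 ≈ -1.3090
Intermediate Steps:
m(V, b) = 2 + 2*V
L = 94 (L = 15 + 79 = 94)
k(j) = 2 + 3*j (k(j) = j + (2 + 2*j) = 2 + 3*j)
N/(-25469) + k(L)/(-39510) = 33155/(-25469) + (2 + 3*94)/(-39510) = 33155*(-1/25469) + (2 + 282)*(-1/39510) = -33155/25469 + 284*(-1/39510) = -33155/25469 - 142/19755 = -658593623/503140095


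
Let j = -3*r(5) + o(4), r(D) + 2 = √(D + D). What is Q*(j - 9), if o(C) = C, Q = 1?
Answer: 1 - 3*√10 ≈ -8.4868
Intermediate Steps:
r(D) = -2 + √2*√D (r(D) = -2 + √(D + D) = -2 + √(2*D) = -2 + √2*√D)
j = 10 - 3*√10 (j = -3*(-2 + √2*√5) + 4 = -3*(-2 + √10) + 4 = (6 - 3*√10) + 4 = 10 - 3*√10 ≈ 0.51317)
Q*(j - 9) = 1*((10 - 3*√10) - 9) = 1*(1 - 3*√10) = 1 - 3*√10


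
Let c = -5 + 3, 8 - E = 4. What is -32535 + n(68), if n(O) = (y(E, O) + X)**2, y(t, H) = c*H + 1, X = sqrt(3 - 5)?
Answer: -32535 + (135 - I*sqrt(2))**2 ≈ -14312.0 - 381.84*I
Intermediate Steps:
X = I*sqrt(2) (X = sqrt(-2) = I*sqrt(2) ≈ 1.4142*I)
E = 4 (E = 8 - 1*4 = 8 - 4 = 4)
c = -2
y(t, H) = 1 - 2*H (y(t, H) = -2*H + 1 = 1 - 2*H)
n(O) = (1 - 2*O + I*sqrt(2))**2 (n(O) = ((1 - 2*O) + I*sqrt(2))**2 = (1 - 2*O + I*sqrt(2))**2)
-32535 + n(68) = -32535 + (1 - 2*68 + I*sqrt(2))**2 = -32535 + (1 - 136 + I*sqrt(2))**2 = -32535 + (-135 + I*sqrt(2))**2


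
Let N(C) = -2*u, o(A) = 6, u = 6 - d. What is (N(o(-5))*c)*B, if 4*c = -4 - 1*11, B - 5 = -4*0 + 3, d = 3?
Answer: 180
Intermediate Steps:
u = 3 (u = 6 - 1*3 = 6 - 3 = 3)
B = 8 (B = 5 + (-4*0 + 3) = 5 + (0 + 3) = 5 + 3 = 8)
c = -15/4 (c = (-4 - 1*11)/4 = (-4 - 11)/4 = (¼)*(-15) = -15/4 ≈ -3.7500)
N(C) = -6 (N(C) = -2*3 = -6)
(N(o(-5))*c)*B = -6*(-15/4)*8 = (45/2)*8 = 180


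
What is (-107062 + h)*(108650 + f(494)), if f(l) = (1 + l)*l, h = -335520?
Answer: -156311110760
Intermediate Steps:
f(l) = l*(1 + l)
(-107062 + h)*(108650 + f(494)) = (-107062 - 335520)*(108650 + 494*(1 + 494)) = -442582*(108650 + 494*495) = -442582*(108650 + 244530) = -442582*353180 = -156311110760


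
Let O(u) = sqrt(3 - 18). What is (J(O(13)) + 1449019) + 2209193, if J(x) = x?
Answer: 3658212 + I*sqrt(15) ≈ 3.6582e+6 + 3.873*I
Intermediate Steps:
O(u) = I*sqrt(15) (O(u) = sqrt(-15) = I*sqrt(15))
(J(O(13)) + 1449019) + 2209193 = (I*sqrt(15) + 1449019) + 2209193 = (1449019 + I*sqrt(15)) + 2209193 = 3658212 + I*sqrt(15)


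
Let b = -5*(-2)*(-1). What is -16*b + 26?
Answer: 186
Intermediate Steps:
b = -10 (b = 10*(-1) = -10)
-16*b + 26 = -16*(-10) + 26 = 160 + 26 = 186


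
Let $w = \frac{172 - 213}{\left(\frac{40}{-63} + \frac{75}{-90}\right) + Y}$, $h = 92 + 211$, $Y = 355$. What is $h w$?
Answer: $- \frac{1565298}{44545} \approx -35.14$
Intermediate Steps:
$h = 303$
$w = - \frac{5166}{44545}$ ($w = \frac{172 - 213}{\left(\frac{40}{-63} + \frac{75}{-90}\right) + 355} = - \frac{41}{\left(40 \left(- \frac{1}{63}\right) + 75 \left(- \frac{1}{90}\right)\right) + 355} = - \frac{41}{\left(- \frac{40}{63} - \frac{5}{6}\right) + 355} = - \frac{41}{- \frac{185}{126} + 355} = - \frac{41}{\frac{44545}{126}} = \left(-41\right) \frac{126}{44545} = - \frac{5166}{44545} \approx -0.11597$)
$h w = 303 \left(- \frac{5166}{44545}\right) = - \frac{1565298}{44545}$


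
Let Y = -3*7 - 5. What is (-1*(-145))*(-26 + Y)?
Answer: -7540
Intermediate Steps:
Y = -26 (Y = -21 - 5 = -26)
(-1*(-145))*(-26 + Y) = (-1*(-145))*(-26 - 26) = 145*(-52) = -7540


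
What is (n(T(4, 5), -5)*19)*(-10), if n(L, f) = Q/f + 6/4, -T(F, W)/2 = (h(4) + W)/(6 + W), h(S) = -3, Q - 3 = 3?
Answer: -57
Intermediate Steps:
Q = 6 (Q = 3 + 3 = 6)
T(F, W) = -2*(-3 + W)/(6 + W)
n(L, f) = 3/2 + 6/f (n(L, f) = 6/f + 6/4 = 6/f + 6*(¼) = 6/f + 3/2 = 3/2 + 6/f)
(n(T(4, 5), -5)*19)*(-10) = ((3/2 + 6/(-5))*19)*(-10) = ((3/2 + 6*(-⅕))*19)*(-10) = ((3/2 - 6/5)*19)*(-10) = ((3/10)*19)*(-10) = (57/10)*(-10) = -57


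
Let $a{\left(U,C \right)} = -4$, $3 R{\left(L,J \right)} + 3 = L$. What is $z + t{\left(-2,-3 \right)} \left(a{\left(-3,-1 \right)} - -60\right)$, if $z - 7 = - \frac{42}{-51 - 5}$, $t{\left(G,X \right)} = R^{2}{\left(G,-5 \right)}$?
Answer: $\frac{5879}{36} \approx 163.31$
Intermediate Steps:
$R{\left(L,J \right)} = -1 + \frac{L}{3}$
$t{\left(G,X \right)} = \left(-1 + \frac{G}{3}\right)^{2}$
$z = \frac{31}{4}$ ($z = 7 - \frac{42}{-51 - 5} = 7 - \frac{42}{-56} = 7 - - \frac{3}{4} = 7 + \frac{3}{4} = \frac{31}{4} \approx 7.75$)
$z + t{\left(-2,-3 \right)} \left(a{\left(-3,-1 \right)} - -60\right) = \frac{31}{4} + \frac{\left(-3 - 2\right)^{2}}{9} \left(-4 - -60\right) = \frac{31}{4} + \frac{\left(-5\right)^{2}}{9} \left(-4 + 60\right) = \frac{31}{4} + \frac{1}{9} \cdot 25 \cdot 56 = \frac{31}{4} + \frac{25}{9} \cdot 56 = \frac{31}{4} + \frac{1400}{9} = \frac{5879}{36}$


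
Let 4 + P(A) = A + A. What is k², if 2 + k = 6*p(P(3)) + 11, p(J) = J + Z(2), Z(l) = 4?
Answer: 2025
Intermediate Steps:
P(A) = -4 + 2*A (P(A) = -4 + (A + A) = -4 + 2*A)
p(J) = 4 + J (p(J) = J + 4 = 4 + J)
k = 45 (k = -2 + (6*(4 + (-4 + 2*3)) + 11) = -2 + (6*(4 + (-4 + 6)) + 11) = -2 + (6*(4 + 2) + 11) = -2 + (6*6 + 11) = -2 + (36 + 11) = -2 + 47 = 45)
k² = 45² = 2025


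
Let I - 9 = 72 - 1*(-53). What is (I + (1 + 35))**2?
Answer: 28900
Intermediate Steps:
I = 134 (I = 9 + (72 - 1*(-53)) = 9 + (72 + 53) = 9 + 125 = 134)
(I + (1 + 35))**2 = (134 + (1 + 35))**2 = (134 + 36)**2 = 170**2 = 28900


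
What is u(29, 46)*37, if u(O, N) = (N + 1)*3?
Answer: 5217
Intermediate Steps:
u(O, N) = 3 + 3*N (u(O, N) = (1 + N)*3 = 3 + 3*N)
u(29, 46)*37 = (3 + 3*46)*37 = (3 + 138)*37 = 141*37 = 5217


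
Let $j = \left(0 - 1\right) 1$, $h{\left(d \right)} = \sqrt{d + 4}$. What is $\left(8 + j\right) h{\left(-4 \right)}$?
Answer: $0$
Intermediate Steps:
$h{\left(d \right)} = \sqrt{4 + d}$
$j = -1$ ($j = \left(-1\right) 1 = -1$)
$\left(8 + j\right) h{\left(-4 \right)} = \left(8 - 1\right) \sqrt{4 - 4} = 7 \sqrt{0} = 7 \cdot 0 = 0$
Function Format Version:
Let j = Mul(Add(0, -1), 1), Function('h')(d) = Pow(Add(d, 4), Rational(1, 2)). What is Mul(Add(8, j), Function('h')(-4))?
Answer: 0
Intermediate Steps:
Function('h')(d) = Pow(Add(4, d), Rational(1, 2))
j = -1 (j = Mul(-1, 1) = -1)
Mul(Add(8, j), Function('h')(-4)) = Mul(Add(8, -1), Pow(Add(4, -4), Rational(1, 2))) = Mul(7, Pow(0, Rational(1, 2))) = Mul(7, 0) = 0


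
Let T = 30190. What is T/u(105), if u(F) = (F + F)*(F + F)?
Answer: 3019/4410 ≈ 0.68458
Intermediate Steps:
u(F) = 4*F² (u(F) = (2*F)*(2*F) = 4*F²)
T/u(105) = 30190/((4*105²)) = 30190/((4*11025)) = 30190/44100 = 30190*(1/44100) = 3019/4410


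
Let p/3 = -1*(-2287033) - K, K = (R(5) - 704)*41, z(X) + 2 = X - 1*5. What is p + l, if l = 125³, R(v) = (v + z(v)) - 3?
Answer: 8900816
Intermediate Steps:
z(X) = -7 + X (z(X) = -2 + (X - 1*5) = -2 + (X - 5) = -2 + (-5 + X) = -7 + X)
R(v) = -10 + 2*v (R(v) = (v + (-7 + v)) - 3 = (-7 + 2*v) - 3 = -10 + 2*v)
K = -28864 (K = ((-10 + 2*5) - 704)*41 = ((-10 + 10) - 704)*41 = (0 - 704)*41 = -704*41 = -28864)
p = 6947691 (p = 3*(-1*(-2287033) - 1*(-28864)) = 3*(2287033 + 28864) = 3*2315897 = 6947691)
l = 1953125
p + l = 6947691 + 1953125 = 8900816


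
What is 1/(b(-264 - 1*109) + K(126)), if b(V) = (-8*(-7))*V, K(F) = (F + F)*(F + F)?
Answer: 1/42616 ≈ 2.3465e-5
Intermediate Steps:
K(F) = 4*F² (K(F) = (2*F)*(2*F) = 4*F²)
b(V) = 56*V
1/(b(-264 - 1*109) + K(126)) = 1/(56*(-264 - 1*109) + 4*126²) = 1/(56*(-264 - 109) + 4*15876) = 1/(56*(-373) + 63504) = 1/(-20888 + 63504) = 1/42616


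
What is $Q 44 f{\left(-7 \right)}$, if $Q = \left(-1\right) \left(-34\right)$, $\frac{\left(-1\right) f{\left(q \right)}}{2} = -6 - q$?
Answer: $-2992$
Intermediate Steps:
$f{\left(q \right)} = 12 + 2 q$ ($f{\left(q \right)} = - 2 \left(-6 - q\right) = 12 + 2 q$)
$Q = 34$
$Q 44 f{\left(-7 \right)} = 34 \cdot 44 \left(12 + 2 \left(-7\right)\right) = 1496 \left(12 - 14\right) = 1496 \left(-2\right) = -2992$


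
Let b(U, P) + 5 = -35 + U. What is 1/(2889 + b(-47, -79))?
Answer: 1/2802 ≈ 0.00035689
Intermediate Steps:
b(U, P) = -40 + U (b(U, P) = -5 + (-35 + U) = -40 + U)
1/(2889 + b(-47, -79)) = 1/(2889 + (-40 - 47)) = 1/(2889 - 87) = 1/2802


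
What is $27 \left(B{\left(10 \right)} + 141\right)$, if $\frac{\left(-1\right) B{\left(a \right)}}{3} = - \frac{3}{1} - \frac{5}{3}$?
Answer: $4185$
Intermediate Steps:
$B{\left(a \right)} = 14$ ($B{\left(a \right)} = - 3 \left(- \frac{3}{1} - \frac{5}{3}\right) = - 3 \left(\left(-3\right) 1 - \frac{5}{3}\right) = - 3 \left(-3 - \frac{5}{3}\right) = \left(-3\right) \left(- \frac{14}{3}\right) = 14$)
$27 \left(B{\left(10 \right)} + 141\right) = 27 \left(14 + 141\right) = 27 \cdot 155 = 4185$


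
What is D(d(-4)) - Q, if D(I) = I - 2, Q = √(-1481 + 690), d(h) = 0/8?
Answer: -2 - I*√791 ≈ -2.0 - 28.125*I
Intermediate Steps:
d(h) = 0 (d(h) = 0*(⅛) = 0)
Q = I*√791 (Q = √(-791) = I*√791 ≈ 28.125*I)
D(I) = -2 + I
D(d(-4)) - Q = (-2 + 0) - I*√791 = -2 - I*√791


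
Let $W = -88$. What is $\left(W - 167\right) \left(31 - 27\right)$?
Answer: $-1020$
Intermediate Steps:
$\left(W - 167\right) \left(31 - 27\right) = \left(-88 - 167\right) \left(31 - 27\right) = \left(-255\right) 4 = -1020$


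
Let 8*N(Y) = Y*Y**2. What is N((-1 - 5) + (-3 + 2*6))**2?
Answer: 729/64 ≈ 11.391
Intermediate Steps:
N(Y) = Y**3/8 (N(Y) = (Y*Y**2)/8 = Y**3/8)
N((-1 - 5) + (-3 + 2*6))**2 = (((-1 - 5) + (-3 + 2*6))**3/8)**2 = ((-6 + (-3 + 12))**3/8)**2 = ((-6 + 9)**3/8)**2 = ((1/8)*3**3)**2 = ((1/8)*27)**2 = (27/8)**2 = 729/64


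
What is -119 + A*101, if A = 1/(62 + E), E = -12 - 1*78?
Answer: -3433/28 ≈ -122.61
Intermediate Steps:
E = -90 (E = -12 - 78 = -90)
A = -1/28 (A = 1/(62 - 90) = 1/(-28) = -1/28 ≈ -0.035714)
-119 + A*101 = -119 - 1/28*101 = -119 - 101/28 = -3433/28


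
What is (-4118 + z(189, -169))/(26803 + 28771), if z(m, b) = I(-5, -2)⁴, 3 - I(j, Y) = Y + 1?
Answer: -1931/27787 ≈ -0.069493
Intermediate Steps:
I(j, Y) = 2 - Y (I(j, Y) = 3 - (Y + 1) = 3 - (1 + Y) = 3 + (-1 - Y) = 2 - Y)
z(m, b) = 256 (z(m, b) = (2 - 1*(-2))⁴ = (2 + 2)⁴ = 4⁴ = 256)
(-4118 + z(189, -169))/(26803 + 28771) = (-4118 + 256)/(26803 + 28771) = -3862/55574 = -3862*1/55574 = -1931/27787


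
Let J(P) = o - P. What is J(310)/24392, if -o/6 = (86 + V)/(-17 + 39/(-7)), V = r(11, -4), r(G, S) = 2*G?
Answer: -11111/963484 ≈ -0.011532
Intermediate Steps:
V = 22 (V = 2*11 = 22)
o = 2268/79 (o = -6*(86 + 22)/(-17 + 39/(-7)) = -648/(-17 + 39*(-⅐)) = -648/(-17 - 39/7) = -648/(-158/7) = -648*(-7)/158 = -6*(-378/79) = 2268/79 ≈ 28.709)
J(P) = 2268/79 - P
J(310)/24392 = (2268/79 - 1*310)/24392 = (2268/79 - 310)*(1/24392) = -22222/79*1/24392 = -11111/963484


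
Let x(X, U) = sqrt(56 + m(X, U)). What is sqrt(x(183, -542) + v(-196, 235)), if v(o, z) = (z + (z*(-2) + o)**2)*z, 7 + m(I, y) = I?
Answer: sqrt(104290885 + 2*sqrt(58)) ≈ 10212.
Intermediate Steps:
m(I, y) = -7 + I
x(X, U) = sqrt(49 + X) (x(X, U) = sqrt(56 + (-7 + X)) = sqrt(49 + X))
v(o, z) = z*(z + (o - 2*z)**2) (v(o, z) = (z + (-2*z + o)**2)*z = (z + (o - 2*z)**2)*z = z*(z + (o - 2*z)**2))
sqrt(x(183, -542) + v(-196, 235)) = sqrt(sqrt(49 + 183) + 235*(235 + (-196 - 2*235)**2)) = sqrt(sqrt(232) + 235*(235 + (-196 - 470)**2)) = sqrt(2*sqrt(58) + 235*(235 + (-666)**2)) = sqrt(2*sqrt(58) + 235*(235 + 443556)) = sqrt(2*sqrt(58) + 235*443791) = sqrt(2*sqrt(58) + 104290885) = sqrt(104290885 + 2*sqrt(58))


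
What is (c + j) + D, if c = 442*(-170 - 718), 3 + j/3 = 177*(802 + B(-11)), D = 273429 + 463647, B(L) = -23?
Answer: 758220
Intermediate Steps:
D = 737076
j = 413640 (j = -9 + 3*(177*(802 - 23)) = -9 + 3*(177*779) = -9 + 3*137883 = -9 + 413649 = 413640)
c = -392496 (c = 442*(-888) = -392496)
(c + j) + D = (-392496 + 413640) + 737076 = 21144 + 737076 = 758220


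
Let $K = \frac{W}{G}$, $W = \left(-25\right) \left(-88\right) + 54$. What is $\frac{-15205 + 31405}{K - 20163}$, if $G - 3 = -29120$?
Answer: $- \frac{18867816}{23483533} \approx -0.80345$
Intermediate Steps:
$G = -29117$ ($G = 3 - 29120 = -29117$)
$W = 2254$ ($W = 2200 + 54 = 2254$)
$K = - \frac{2254}{29117}$ ($K = \frac{2254}{-29117} = 2254 \left(- \frac{1}{29117}\right) = - \frac{2254}{29117} \approx -0.077412$)
$\frac{-15205 + 31405}{K - 20163} = \frac{-15205 + 31405}{- \frac{2254}{29117} - 20163} = \frac{16200}{- \frac{587088325}{29117}} = 16200 \left(- \frac{29117}{587088325}\right) = - \frac{18867816}{23483533}$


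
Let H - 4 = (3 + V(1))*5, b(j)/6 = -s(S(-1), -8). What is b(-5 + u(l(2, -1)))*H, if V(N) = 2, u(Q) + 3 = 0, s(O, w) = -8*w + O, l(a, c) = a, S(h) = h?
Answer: -10962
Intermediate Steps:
s(O, w) = O - 8*w
u(Q) = -3 (u(Q) = -3 + 0 = -3)
b(j) = -378 (b(j) = 6*(-(-1 - 8*(-8))) = 6*(-(-1 + 64)) = 6*(-1*63) = 6*(-63) = -378)
H = 29 (H = 4 + (3 + 2)*5 = 4 + 5*5 = 4 + 25 = 29)
b(-5 + u(l(2, -1)))*H = -378*29 = -10962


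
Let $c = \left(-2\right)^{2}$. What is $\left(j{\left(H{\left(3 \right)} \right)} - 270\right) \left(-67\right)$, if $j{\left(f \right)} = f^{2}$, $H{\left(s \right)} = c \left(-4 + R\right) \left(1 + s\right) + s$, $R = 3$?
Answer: $6767$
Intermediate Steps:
$c = 4$
$H{\left(s \right)} = -4 - 3 s$ ($H{\left(s \right)} = 4 \left(-4 + 3\right) \left(1 + s\right) + s = 4 \left(- (1 + s)\right) + s = 4 \left(-1 - s\right) + s = \left(-4 - 4 s\right) + s = -4 - 3 s$)
$\left(j{\left(H{\left(3 \right)} \right)} - 270\right) \left(-67\right) = \left(\left(-4 - 9\right)^{2} - 270\right) \left(-67\right) = \left(\left(-13\right)^{2} - 270\right) \left(-67\right) = \left(169 - 270\right) \left(-67\right) = \left(-101\right) \left(-67\right) = 6767$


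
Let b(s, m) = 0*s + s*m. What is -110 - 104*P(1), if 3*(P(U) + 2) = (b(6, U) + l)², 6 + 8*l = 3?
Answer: -7991/8 ≈ -998.88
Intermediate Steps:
b(s, m) = m*s (b(s, m) = 0 + m*s = m*s)
l = -3/8 (l = -¾ + (⅛)*3 = -¾ + 3/8 = -3/8 ≈ -0.37500)
P(U) = -2 + (-3/8 + 6*U)²/3 (P(U) = -2 + (U*6 - 3/8)²/3 = -2 + (6*U - 3/8)²/3 = -2 + (-3/8 + 6*U)²/3)
-110 - 104*P(1) = -110 - 104*(-2 + 3*(-1 + 16*1)²/64) = -110 - 104*(-2 + 3*(-1 + 16)²/64) = -110 - 104*(-2 + (3/64)*15²) = -110 - 104*(-2 + (3/64)*225) = -110 - 104*(-2 + 675/64) = -110 - 104*547/64 = -110 - 7111/8 = -7991/8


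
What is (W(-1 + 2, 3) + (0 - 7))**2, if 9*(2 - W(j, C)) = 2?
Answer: 2209/81 ≈ 27.272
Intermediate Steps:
W(j, C) = 16/9 (W(j, C) = 2 - 1/9*2 = 2 - 2/9 = 16/9)
(W(-1 + 2, 3) + (0 - 7))**2 = (16/9 + (0 - 7))**2 = (16/9 - 7)**2 = (-47/9)**2 = 2209/81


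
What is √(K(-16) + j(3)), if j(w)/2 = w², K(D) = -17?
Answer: 1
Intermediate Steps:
j(w) = 2*w²
√(K(-16) + j(3)) = √(-17 + 2*3²) = √(-17 + 2*9) = √(-17 + 18) = √1 = 1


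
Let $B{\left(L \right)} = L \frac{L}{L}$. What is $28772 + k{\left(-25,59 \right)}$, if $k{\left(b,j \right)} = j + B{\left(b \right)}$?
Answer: $28806$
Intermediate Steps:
$B{\left(L \right)} = L$ ($B{\left(L \right)} = L 1 = L$)
$k{\left(b,j \right)} = b + j$ ($k{\left(b,j \right)} = j + b = b + j$)
$28772 + k{\left(-25,59 \right)} = 28772 + \left(-25 + 59\right) = 28772 + 34 = 28806$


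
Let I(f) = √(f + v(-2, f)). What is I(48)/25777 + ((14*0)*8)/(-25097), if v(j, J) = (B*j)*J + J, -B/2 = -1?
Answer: 4*I*√6/25777 ≈ 0.0003801*I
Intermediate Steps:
B = 2 (B = -2*(-1) = 2)
v(j, J) = J + 2*J*j (v(j, J) = (2*j)*J + J = 2*J*j + J = J + 2*J*j)
I(f) = √2*√(-f) (I(f) = √(f + f*(1 + 2*(-2))) = √(f + f*(1 - 4)) = √(f + f*(-3)) = √(f - 3*f) = √(-2*f) = √2*√(-f))
I(48)/25777 + ((14*0)*8)/(-25097) = (√2*√(-1*48))/25777 + ((14*0)*8)/(-25097) = (√2*√(-48))*(1/25777) + (0*8)*(-1/25097) = (√2*(4*I*√3))*(1/25777) + 0*(-1/25097) = (4*I*√6)*(1/25777) + 0 = 4*I*√6/25777 + 0 = 4*I*√6/25777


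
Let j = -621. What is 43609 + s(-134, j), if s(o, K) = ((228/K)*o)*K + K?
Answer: 12436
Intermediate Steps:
s(o, K) = K + 228*o (s(o, K) = (228*o/K)*K + K = 228*o + K = K + 228*o)
43609 + s(-134, j) = 43609 + (-621 + 228*(-134)) = 43609 + (-621 - 30552) = 43609 - 31173 = 12436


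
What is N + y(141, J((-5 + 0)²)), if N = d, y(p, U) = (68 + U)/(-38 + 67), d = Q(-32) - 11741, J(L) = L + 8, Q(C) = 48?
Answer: -338996/29 ≈ -11690.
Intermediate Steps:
J(L) = 8 + L
d = -11693 (d = 48 - 11741 = -11693)
y(p, U) = 68/29 + U/29 (y(p, U) = (68 + U)/29 = (68 + U)*(1/29) = 68/29 + U/29)
N = -11693
N + y(141, J((-5 + 0)²)) = -11693 + (68/29 + (8 + (-5 + 0)²)/29) = -11693 + (68/29 + (8 + (-5)²)/29) = -11693 + (68/29 + (8 + 25)/29) = -11693 + (68/29 + (1/29)*33) = -11693 + (68/29 + 33/29) = -11693 + 101/29 = -338996/29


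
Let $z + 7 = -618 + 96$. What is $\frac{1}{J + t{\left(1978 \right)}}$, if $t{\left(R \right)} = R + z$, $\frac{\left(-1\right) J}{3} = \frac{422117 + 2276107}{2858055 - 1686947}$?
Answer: $\frac{292777}{422210205} \approx 0.00069344$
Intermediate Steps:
$J = - \frac{2023668}{292777}$ ($J = - 3 \frac{422117 + 2276107}{2858055 - 1686947} = - 3 \cdot \frac{2698224}{1171108} = - 3 \cdot 2698224 \cdot \frac{1}{1171108} = \left(-3\right) \frac{674556}{292777} = - \frac{2023668}{292777} \approx -6.912$)
$z = -529$ ($z = -7 + \left(-618 + 96\right) = -7 - 522 = -529$)
$t{\left(R \right)} = -529 + R$ ($t{\left(R \right)} = R - 529 = -529 + R$)
$\frac{1}{J + t{\left(1978 \right)}} = \frac{1}{- \frac{2023668}{292777} + \left(-529 + 1978\right)} = \frac{1}{- \frac{2023668}{292777} + 1449} = \frac{1}{\frac{422210205}{292777}} = \frac{292777}{422210205}$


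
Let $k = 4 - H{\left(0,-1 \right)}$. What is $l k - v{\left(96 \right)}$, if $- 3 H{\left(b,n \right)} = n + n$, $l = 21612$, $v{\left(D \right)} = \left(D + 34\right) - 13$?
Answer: $71923$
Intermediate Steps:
$v{\left(D \right)} = 21 + D$ ($v{\left(D \right)} = \left(34 + D\right) - 13 = 21 + D$)
$H{\left(b,n \right)} = - \frac{2 n}{3}$ ($H{\left(b,n \right)} = - \frac{n + n}{3} = - \frac{2 n}{3}$)
$k = \frac{10}{3}$ ($k = 4 - \left(- \frac{2}{3}\right) \left(-1\right) = 4 - \frac{2}{3} = \frac{10}{3} \approx 3.3333$)
$l k - v{\left(96 \right)} = 21612 \cdot \frac{10}{3} - \left(21 + 96\right) = 72040 - 117 = 71923$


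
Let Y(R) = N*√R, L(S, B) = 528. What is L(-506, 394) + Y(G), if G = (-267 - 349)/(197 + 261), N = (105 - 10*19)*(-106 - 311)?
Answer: 528 + 70890*I*√17633/229 ≈ 528.0 + 41107.0*I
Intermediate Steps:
N = 35445 (N = (105 - 190)*(-417) = -85*(-417) = 35445)
G = -308/229 (G = -616/458 = -616*1/458 = -308/229 ≈ -1.3450)
Y(R) = 35445*√R
L(-506, 394) + Y(G) = 528 + 35445*√(-308/229) = 528 + 35445*(2*I*√17633/229) = 528 + 70890*I*√17633/229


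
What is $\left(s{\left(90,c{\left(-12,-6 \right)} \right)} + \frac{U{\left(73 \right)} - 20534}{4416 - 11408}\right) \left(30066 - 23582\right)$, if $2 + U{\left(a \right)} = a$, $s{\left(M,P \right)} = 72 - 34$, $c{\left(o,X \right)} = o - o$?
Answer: $\frac{24413881}{92} \approx 2.6537 \cdot 10^{5}$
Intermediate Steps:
$c{\left(o,X \right)} = 0$
$s{\left(M,P \right)} = 38$
$U{\left(a \right)} = -2 + a$
$\left(s{\left(90,c{\left(-12,-6 \right)} \right)} + \frac{U{\left(73 \right)} - 20534}{4416 - 11408}\right) \left(30066 - 23582\right) = \left(38 + \frac{\left(-2 + 73\right) - 20534}{4416 - 11408}\right) \left(30066 - 23582\right) = \left(38 + \frac{71 - 20534}{-6992}\right) 6484 = \left(38 - - \frac{1077}{368}\right) 6484 = \left(38 + \frac{1077}{368}\right) 6484 = \frac{15061}{368} \cdot 6484 = \frac{24413881}{92}$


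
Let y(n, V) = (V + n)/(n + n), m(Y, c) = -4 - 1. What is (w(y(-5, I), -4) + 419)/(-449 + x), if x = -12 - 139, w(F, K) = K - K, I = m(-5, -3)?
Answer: -419/600 ≈ -0.69833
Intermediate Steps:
m(Y, c) = -5
I = -5
y(n, V) = (V + n)/(2*n) (y(n, V) = (V + n)/((2*n)) = (V + n)*(1/(2*n)) = (V + n)/(2*n))
w(F, K) = 0
x = -151
(w(y(-5, I), -4) + 419)/(-449 + x) = (0 + 419)/(-449 - 151) = 419/(-600) = 419*(-1/600) = -419/600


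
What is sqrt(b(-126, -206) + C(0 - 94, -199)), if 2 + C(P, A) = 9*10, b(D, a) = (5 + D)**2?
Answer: sqrt(14729) ≈ 121.36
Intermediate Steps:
C(P, A) = 88 (C(P, A) = -2 + 9*10 = -2 + 90 = 88)
sqrt(b(-126, -206) + C(0 - 94, -199)) = sqrt((5 - 126)**2 + 88) = sqrt((-121)**2 + 88) = sqrt(14641 + 88) = sqrt(14729)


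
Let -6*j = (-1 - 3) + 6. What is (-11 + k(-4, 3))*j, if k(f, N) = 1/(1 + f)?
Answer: 34/9 ≈ 3.7778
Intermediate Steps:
j = -⅓ (j = -((-1 - 3) + 6)/6 = -(-4 + 6)/6 = -⅙*2 = -⅓ ≈ -0.33333)
(-11 + k(-4, 3))*j = (-11 + 1/(1 - 4))*(-⅓) = (-11 + 1/(-3))*(-⅓) = (-11 - ⅓)*(-⅓) = -34/3*(-⅓) = 34/9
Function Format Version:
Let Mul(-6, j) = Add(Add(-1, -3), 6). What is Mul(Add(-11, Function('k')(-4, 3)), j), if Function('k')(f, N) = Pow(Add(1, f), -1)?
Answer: Rational(34, 9) ≈ 3.7778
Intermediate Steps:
j = Rational(-1, 3) (j = Mul(Rational(-1, 6), Add(Add(-1, -3), 6)) = Mul(Rational(-1, 6), Add(-4, 6)) = Mul(Rational(-1, 6), 2) = Rational(-1, 3) ≈ -0.33333)
Mul(Add(-11, Function('k')(-4, 3)), j) = Mul(Add(-11, Pow(Add(1, -4), -1)), Rational(-1, 3)) = Mul(Add(-11, Pow(-3, -1)), Rational(-1, 3)) = Mul(Add(-11, Rational(-1, 3)), Rational(-1, 3)) = Mul(Rational(-34, 3), Rational(-1, 3)) = Rational(34, 9)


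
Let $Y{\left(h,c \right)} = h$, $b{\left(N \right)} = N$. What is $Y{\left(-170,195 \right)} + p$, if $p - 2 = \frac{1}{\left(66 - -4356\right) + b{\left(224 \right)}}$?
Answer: $- \frac{780527}{4646} \approx -168.0$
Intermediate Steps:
$p = \frac{9293}{4646}$ ($p = 2 + \frac{1}{\left(66 - -4356\right) + 224} = 2 + \frac{1}{\left(66 + 4356\right) + 224} = 2 + \frac{1}{4422 + 224} = 2 + \frac{1}{4646} = \frac{9293}{4646} \approx 2.0002$)
$Y{\left(-170,195 \right)} + p = -170 + \frac{9293}{4646} = - \frac{780527}{4646}$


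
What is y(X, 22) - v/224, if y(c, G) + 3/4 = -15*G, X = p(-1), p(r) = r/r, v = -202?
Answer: -36943/112 ≈ -329.85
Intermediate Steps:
p(r) = 1
X = 1
y(c, G) = -¾ - 15*G
y(X, 22) - v/224 = (-¾ - 15*22) - (-202)/224 = (-¾ - 330) - (-202)/224 = -1323/4 - 1*(-101/112) = -1323/4 + 101/112 = -36943/112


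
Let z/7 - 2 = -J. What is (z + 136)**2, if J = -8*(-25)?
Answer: 1562500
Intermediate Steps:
J = 200
z = -1386 (z = 14 + 7*(-1*200) = 14 + 7*(-200) = 14 - 1400 = -1386)
(z + 136)**2 = (-1386 + 136)**2 = (-1250)**2 = 1562500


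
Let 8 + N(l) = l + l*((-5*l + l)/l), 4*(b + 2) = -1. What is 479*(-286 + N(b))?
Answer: -550371/4 ≈ -1.3759e+5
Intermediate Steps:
b = -9/4 (b = -2 + (¼)*(-1) = -2 - ¼ = -9/4 ≈ -2.2500)
N(l) = -8 - 3*l (N(l) = -8 + (l + l*((-5*l + l)/l)) = -8 + (l + l*((-4*l)/l)) = -8 + (l + l*(-4)) = -8 + (l - 4*l) = -8 - 3*l)
479*(-286 + N(b)) = 479*(-286 + (-8 - 3*(-9/4))) = 479*(-286 + (-8 + 27/4)) = 479*(-286 - 5/4) = 479*(-1149/4) = -550371/4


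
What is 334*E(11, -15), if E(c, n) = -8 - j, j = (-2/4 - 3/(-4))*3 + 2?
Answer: -7181/2 ≈ -3590.5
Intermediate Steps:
j = 11/4 (j = (-2*1/4 - 3*(-1/4))*3 + 2 = (-1/2 + 3/4)*3 + 2 = (1/4)*3 + 2 = 3/4 + 2 = 11/4 ≈ 2.7500)
E(c, n) = -43/4 (E(c, n) = -8 - 1*11/4 = -8 - 11/4 = -43/4)
334*E(11, -15) = 334*(-43/4) = -7181/2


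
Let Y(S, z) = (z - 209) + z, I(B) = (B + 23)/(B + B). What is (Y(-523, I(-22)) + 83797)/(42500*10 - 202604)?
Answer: 1838935/4892712 ≈ 0.37585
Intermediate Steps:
I(B) = (23 + B)/(2*B) (I(B) = (23 + B)/((2*B)) = (23 + B)*(1/(2*B)) = (23 + B)/(2*B))
Y(S, z) = -209 + 2*z (Y(S, z) = (-209 + z) + z = -209 + 2*z)
(Y(-523, I(-22)) + 83797)/(42500*10 - 202604) = ((-209 + 2*((½)*(23 - 22)/(-22))) + 83797)/(42500*10 - 202604) = ((-209 + 2*((½)*(-1/22)*1)) + 83797)/(425000 - 202604) = ((-209 + 2*(-1/44)) + 83797)/222396 = ((-209 - 1/22) + 83797)*(1/222396) = (-4599/22 + 83797)*(1/222396) = (1838935/22)*(1/222396) = 1838935/4892712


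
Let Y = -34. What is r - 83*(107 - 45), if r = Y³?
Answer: -44450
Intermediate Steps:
r = -39304 (r = (-34)³ = -39304)
r - 83*(107 - 45) = -39304 - 83*(107 - 45) = -39304 - 83*62 = -39304 - 1*5146 = -39304 - 5146 = -44450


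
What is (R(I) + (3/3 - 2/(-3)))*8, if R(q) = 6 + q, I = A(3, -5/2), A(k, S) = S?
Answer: 124/3 ≈ 41.333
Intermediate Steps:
I = -5/2 ≈ -2.5000
(R(I) + (3/3 - 2/(-3)))*8 = ((6 - 5/2) + (3/3 - 2/(-3)))*8 = (7/2 + (3*(⅓) - 2*(-⅓)))*8 = (7/2 + (1 + ⅔))*8 = (7/2 + 5/3)*8 = (31/6)*8 = 124/3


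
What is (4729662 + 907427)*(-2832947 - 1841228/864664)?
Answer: -3452081608334287301/216166 ≈ -1.5970e+13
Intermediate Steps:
(4729662 + 907427)*(-2832947 - 1841228/864664) = 5637089*(-2832947 - 1841228*1/864664) = 5637089*(-2832947 - 460307/216166) = 5637089*(-612387281509/216166) = -3452081608334287301/216166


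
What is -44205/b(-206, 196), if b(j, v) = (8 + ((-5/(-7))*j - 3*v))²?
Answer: -433209/5181620 ≈ -0.083605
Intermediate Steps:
b(j, v) = (8 - 3*v + 5*j/7)² (b(j, v) = (8 + ((-5*(-⅐))*j - 3*v))² = (8 + (5*j/7 - 3*v))² = (8 + (-3*v + 5*j/7))² = (8 - 3*v + 5*j/7)²)
-44205/b(-206, 196) = -44205*49/(56 - 21*196 + 5*(-206))² = -44205*49/(56 - 4116 - 1030)² = -44205/((1/49)*(-5090)²) = -44205/((1/49)*25908100) = -44205/25908100/49 = -44205*49/25908100 = -433209/5181620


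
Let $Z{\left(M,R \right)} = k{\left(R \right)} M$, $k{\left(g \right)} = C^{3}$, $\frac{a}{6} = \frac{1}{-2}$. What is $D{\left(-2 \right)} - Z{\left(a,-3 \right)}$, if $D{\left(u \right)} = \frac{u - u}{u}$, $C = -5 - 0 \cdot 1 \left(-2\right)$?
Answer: $-375$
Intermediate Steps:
$a = -3$ ($a = \frac{6}{-2} = 6 \left(- \frac{1}{2}\right) = -3$)
$C = -5$ ($C = -5 - 0 \left(-2\right) = -5 - 0 = -5 + 0 = -5$)
$D{\left(u \right)} = 0$ ($D{\left(u \right)} = \frac{0}{u} = 0$)
$k{\left(g \right)} = -125$ ($k{\left(g \right)} = \left(-5\right)^{3} = -125$)
$Z{\left(M,R \right)} = - 125 M$
$D{\left(-2 \right)} - Z{\left(a,-3 \right)} = 0 - \left(-125\right) \left(-3\right) = 0 - 375 = -375$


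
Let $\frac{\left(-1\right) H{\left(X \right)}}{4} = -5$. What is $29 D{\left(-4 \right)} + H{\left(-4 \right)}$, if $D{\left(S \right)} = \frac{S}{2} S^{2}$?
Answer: $-908$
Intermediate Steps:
$H{\left(X \right)} = 20$ ($H{\left(X \right)} = \left(-4\right) \left(-5\right) = 20$)
$D{\left(S \right)} = \frac{S^{3}}{2}$ ($D{\left(S \right)} = S \frac{1}{2} S^{2} = \frac{S}{2} S^{2} = \frac{S^{3}}{2}$)
$29 D{\left(-4 \right)} + H{\left(-4 \right)} = 29 \frac{\left(-4\right)^{3}}{2} + 20 = 29 \cdot \frac{1}{2} \left(-64\right) + 20 = 29 \left(-32\right) + 20 = -928 + 20 = -908$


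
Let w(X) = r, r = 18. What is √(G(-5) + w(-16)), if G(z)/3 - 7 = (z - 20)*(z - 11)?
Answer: √1239 ≈ 35.199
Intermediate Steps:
w(X) = 18
G(z) = 21 + 3*(-20 + z)*(-11 + z) (G(z) = 21 + 3*((z - 20)*(z - 11)) = 21 + 3*((-20 + z)*(-11 + z)) = 21 + 3*(-20 + z)*(-11 + z))
√(G(-5) + w(-16)) = √((681 - 93*(-5) + 3*(-5)²) + 18) = √((681 + 465 + 3*25) + 18) = √((681 + 465 + 75) + 18) = √(1221 + 18) = √1239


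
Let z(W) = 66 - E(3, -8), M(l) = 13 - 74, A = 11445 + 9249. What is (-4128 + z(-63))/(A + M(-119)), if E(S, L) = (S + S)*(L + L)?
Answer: -3966/20633 ≈ -0.19222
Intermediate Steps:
A = 20694
M(l) = -61
E(S, L) = 4*L*S (E(S, L) = (2*S)*(2*L) = 4*L*S)
z(W) = 162 (z(W) = 66 - 4*(-8)*3 = 66 - 1*(-96) = 66 + 96 = 162)
(-4128 + z(-63))/(A + M(-119)) = (-4128 + 162)/(20694 - 61) = -3966/20633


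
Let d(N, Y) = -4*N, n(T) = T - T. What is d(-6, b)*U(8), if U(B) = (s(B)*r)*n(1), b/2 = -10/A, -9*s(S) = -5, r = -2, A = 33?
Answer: 0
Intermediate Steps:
n(T) = 0
s(S) = 5/9 (s(S) = -⅑*(-5) = 5/9)
b = -20/33 (b = 2*(-10/33) = -20/33 ≈ -0.60606)
U(B) = 0 (U(B) = ((5/9)*(-2))*0 = -10/9*0 = 0)
d(-6, b)*U(8) = -4*(-6)*0 = 24*0 = 0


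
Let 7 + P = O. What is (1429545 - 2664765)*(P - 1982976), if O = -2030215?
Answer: 4957182433560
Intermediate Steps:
P = -2030222 (P = -7 - 2030215 = -2030222)
(1429545 - 2664765)*(P - 1982976) = (1429545 - 2664765)*(-2030222 - 1982976) = -1235220*(-4013198) = 4957182433560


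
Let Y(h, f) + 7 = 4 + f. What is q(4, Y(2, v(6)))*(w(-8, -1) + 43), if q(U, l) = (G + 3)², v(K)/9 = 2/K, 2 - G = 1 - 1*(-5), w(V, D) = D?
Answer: 42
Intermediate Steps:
G = -4 (G = 2 - (1 - 1*(-5)) = 2 - (1 + 5) = 2 - 1*6 = 2 - 6 = -4)
v(K) = 18/K (v(K) = 9*(2/K) = 18/K)
Y(h, f) = -3 + f (Y(h, f) = -7 + (4 + f) = -3 + f)
q(U, l) = 1 (q(U, l) = (-4 + 3)² = (-1)² = 1)
q(4, Y(2, v(6)))*(w(-8, -1) + 43) = 1*(-1 + 43) = 1*42 = 42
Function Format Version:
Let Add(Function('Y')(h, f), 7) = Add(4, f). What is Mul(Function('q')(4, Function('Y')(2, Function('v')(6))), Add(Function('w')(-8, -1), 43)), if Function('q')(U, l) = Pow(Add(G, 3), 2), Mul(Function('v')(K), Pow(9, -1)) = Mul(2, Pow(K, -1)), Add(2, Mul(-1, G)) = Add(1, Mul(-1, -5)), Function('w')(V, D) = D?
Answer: 42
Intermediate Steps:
G = -4 (G = Add(2, Mul(-1, Add(1, Mul(-1, -5)))) = Add(2, Mul(-1, Add(1, 5))) = Add(2, Mul(-1, 6)) = Add(2, -6) = -4)
Function('v')(K) = Mul(18, Pow(K, -1)) (Function('v')(K) = Mul(9, Mul(2, Pow(K, -1))) = Mul(18, Pow(K, -1)))
Function('Y')(h, f) = Add(-3, f) (Function('Y')(h, f) = Add(-7, Add(4, f)) = Add(-3, f))
Function('q')(U, l) = 1 (Function('q')(U, l) = Pow(Add(-4, 3), 2) = Pow(-1, 2) = 1)
Mul(Function('q')(4, Function('Y')(2, Function('v')(6))), Add(Function('w')(-8, -1), 43)) = Mul(1, Add(-1, 43)) = Mul(1, 42) = 42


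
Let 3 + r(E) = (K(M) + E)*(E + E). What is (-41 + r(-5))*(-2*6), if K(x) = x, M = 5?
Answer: 528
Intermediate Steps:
r(E) = -3 + 2*E*(5 + E) (r(E) = -3 + (5 + E)*(E + E) = -3 + (5 + E)*(2*E) = -3 + 2*E*(5 + E))
(-41 + r(-5))*(-2*6) = (-41 + (-3 + 2*(-5)² + 10*(-5)))*(-2*6) = (-41 + (-3 + 2*25 - 50))*(-12) = (-41 + (-3 + 50 - 50))*(-12) = (-41 - 3)*(-12) = -44*(-12) = 528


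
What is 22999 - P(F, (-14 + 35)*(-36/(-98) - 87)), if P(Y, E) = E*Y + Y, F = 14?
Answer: 48455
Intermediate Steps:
P(Y, E) = Y + E*Y
22999 - P(F, (-14 + 35)*(-36/(-98) - 87)) = 22999 - 14*(1 + (-14 + 35)*(-36/(-98) - 87)) = 22999 - 14*(1 + 21*(-36*(-1/98) - 87)) = 22999 - 14*(1 + 21*(18/49 - 87)) = 22999 - 14*(1 + 21*(-4245/49)) = 22999 - 14*(1 - 12735/7) = 22999 - 14*(-12728)/7 = 22999 - 1*(-25456) = 22999 + 25456 = 48455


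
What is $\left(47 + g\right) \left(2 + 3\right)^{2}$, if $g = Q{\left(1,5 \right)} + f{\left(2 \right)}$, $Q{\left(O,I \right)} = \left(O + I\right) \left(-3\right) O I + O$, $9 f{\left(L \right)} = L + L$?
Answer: $- \frac{9350}{9} \approx -1038.9$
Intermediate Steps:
$f{\left(L \right)} = \frac{2 L}{9}$ ($f{\left(L \right)} = \frac{L + L}{9} = \frac{2 L}{9}$)
$Q{\left(O,I \right)} = O + I O \left(- 3 I - 3 O\right)$ ($Q{\left(O,I \right)} = \left(I + O\right) \left(-3\right) O I + O = \left(- 3 I - 3 O\right) O I + O = O \left(- 3 I - 3 O\right) I + O = I O \left(- 3 I - 3 O\right) + O = O + I O \left(- 3 I - 3 O\right)$)
$g = - \frac{797}{9}$ ($g = 1 \left(1 - 3 \cdot 5^{2} - 15 \cdot 1\right) + \frac{2}{9} \cdot 2 = 1 \left(1 - 75 - 15\right) + \frac{4}{9} = 1 \left(-89\right) + \frac{4}{9} = -89 + \frac{4}{9} = - \frac{797}{9} \approx -88.556$)
$\left(47 + g\right) \left(2 + 3\right)^{2} = \left(47 - \frac{797}{9}\right) \left(2 + 3\right)^{2} = - \frac{374 \cdot 5^{2}}{9} = \left(- \frac{374}{9}\right) 25 = - \frac{9350}{9}$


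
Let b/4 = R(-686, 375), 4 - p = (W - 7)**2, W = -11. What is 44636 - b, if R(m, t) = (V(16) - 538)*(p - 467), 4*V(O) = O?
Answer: -1636396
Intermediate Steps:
V(O) = O/4
p = -320 (p = 4 - (-11 - 7)**2 = 4 - 1*(-18)**2 = 4 - 1*324 = 4 - 324 = -320)
R(m, t) = 420258 (R(m, t) = ((1/4)*16 - 538)*(-320 - 467) = (4 - 538)*(-787) = -534*(-787) = 420258)
b = 1681032 (b = 4*420258 = 1681032)
44636 - b = 44636 - 1*1681032 = 44636 - 1681032 = -1636396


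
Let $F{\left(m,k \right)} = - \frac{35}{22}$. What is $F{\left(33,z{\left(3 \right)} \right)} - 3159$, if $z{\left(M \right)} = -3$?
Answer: $- \frac{69533}{22} \approx -3160.6$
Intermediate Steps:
$F{\left(m,k \right)} = - \frac{35}{22}$ ($F{\left(m,k \right)} = \left(-35\right) \frac{1}{22} = - \frac{35}{22}$)
$F{\left(33,z{\left(3 \right)} \right)} - 3159 = - \frac{35}{22} - 3159 = - \frac{69533}{22}$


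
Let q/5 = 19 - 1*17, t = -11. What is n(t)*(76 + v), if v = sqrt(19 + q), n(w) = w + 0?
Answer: -836 - 11*sqrt(29) ≈ -895.24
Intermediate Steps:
n(w) = w
q = 10 (q = 5*(19 - 1*17) = 5*(19 - 17) = 5*2 = 10)
v = sqrt(29) (v = sqrt(19 + 10) = sqrt(29) ≈ 5.3852)
n(t)*(76 + v) = -11*(76 + sqrt(29)) = -836 - 11*sqrt(29)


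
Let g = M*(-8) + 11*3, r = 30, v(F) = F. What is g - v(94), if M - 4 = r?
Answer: -333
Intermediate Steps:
M = 34 (M = 4 + 30 = 34)
g = -239 (g = 34*(-8) + 11*3 = -272 + 33 = -239)
g - v(94) = -239 - 1*94 = -239 - 94 = -333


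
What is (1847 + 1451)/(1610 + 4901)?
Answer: 194/383 ≈ 0.50653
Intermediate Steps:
(1847 + 1451)/(1610 + 4901) = 3298/6511 = 3298*(1/6511) = 194/383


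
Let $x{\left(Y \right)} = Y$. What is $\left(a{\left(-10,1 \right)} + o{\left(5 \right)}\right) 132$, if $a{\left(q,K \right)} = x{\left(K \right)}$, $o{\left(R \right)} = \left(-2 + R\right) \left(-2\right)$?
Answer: $-660$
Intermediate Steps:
$o{\left(R \right)} = 4 - 2 R$
$a{\left(q,K \right)} = K$
$\left(a{\left(-10,1 \right)} + o{\left(5 \right)}\right) 132 = \left(1 + \left(4 - 10\right)\right) 132 = \left(1 - 6\right) 132 = \left(-5\right) 132 = -660$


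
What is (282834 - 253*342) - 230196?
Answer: -33888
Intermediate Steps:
(282834 - 253*342) - 230196 = (282834 - 86526) - 230196 = 196308 - 230196 = -33888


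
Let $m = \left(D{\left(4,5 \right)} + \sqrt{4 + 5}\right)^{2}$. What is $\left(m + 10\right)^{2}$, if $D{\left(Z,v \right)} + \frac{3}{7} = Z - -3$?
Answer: $\frac{24790441}{2401} \approx 10325.0$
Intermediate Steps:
$D{\left(Z,v \right)} = \frac{18}{7} + Z$ ($D{\left(Z,v \right)} = - \frac{3}{7} + \left(Z - -3\right) = - \frac{3}{7} + \left(Z + 3\right) = - \frac{3}{7} + \left(3 + Z\right) = \frac{18}{7} + Z$)
$m = \frac{4489}{49}$ ($m = \left(\left(\frac{18}{7} + 4\right) + \sqrt{4 + 5}\right)^{2} = \left(\frac{46}{7} + \sqrt{9}\right)^{2} = \left(\frac{46}{7} + 3\right)^{2} = \left(\frac{67}{7}\right)^{2} = \frac{4489}{49} \approx 91.612$)
$\left(m + 10\right)^{2} = \left(\frac{4489}{49} + 10\right)^{2} = \left(\frac{4979}{49}\right)^{2} = \frac{24790441}{2401}$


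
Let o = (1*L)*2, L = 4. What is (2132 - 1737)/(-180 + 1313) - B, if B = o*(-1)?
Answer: 9459/1133 ≈ 8.3486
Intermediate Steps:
o = 8 (o = (1*4)*2 = 4*2 = 8)
B = -8 (B = 8*(-1) = -8)
(2132 - 1737)/(-180 + 1313) - B = (2132 - 1737)/(-180 + 1313) - 1*(-8) = 395/1133 + 8 = 9459/1133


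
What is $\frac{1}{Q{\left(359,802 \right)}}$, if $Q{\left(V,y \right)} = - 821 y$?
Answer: $- \frac{1}{658442} \approx -1.5187 \cdot 10^{-6}$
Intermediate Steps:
$\frac{1}{Q{\left(359,802 \right)}} = \frac{1}{\left(-821\right) 802} = \frac{1}{-658442} = - \frac{1}{658442}$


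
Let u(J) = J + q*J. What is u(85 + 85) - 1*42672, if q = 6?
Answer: -41482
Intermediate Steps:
u(J) = 7*J (u(J) = J + 6*J = 7*J)
u(85 + 85) - 1*42672 = 7*(85 + 85) - 1*42672 = 7*170 - 42672 = 1190 - 42672 = -41482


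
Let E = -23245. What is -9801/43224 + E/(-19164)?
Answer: 68076293/69028728 ≈ 0.98620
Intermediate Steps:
-9801/43224 + E/(-19164) = -9801/43224 - 23245/(-19164) = -9801*1/43224 - 23245*(-1/19164) = -3267/14408 + 23245/19164 = 68076293/69028728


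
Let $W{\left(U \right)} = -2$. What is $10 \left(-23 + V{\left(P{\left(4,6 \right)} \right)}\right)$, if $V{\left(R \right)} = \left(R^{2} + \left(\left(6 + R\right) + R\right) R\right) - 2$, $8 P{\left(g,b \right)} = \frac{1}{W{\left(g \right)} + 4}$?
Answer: $- \frac{31505}{128} \approx -246.13$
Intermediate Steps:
$P{\left(g,b \right)} = \frac{1}{16}$ ($P{\left(g,b \right)} = \frac{1}{8 \left(-2 + 4\right)} = \frac{1}{8 \cdot 2} = \frac{1}{8} \cdot \frac{1}{2} = \frac{1}{16}$)
$V{\left(R \right)} = -2 + R^{2} + R \left(6 + 2 R\right)$ ($V{\left(R \right)} = \left(R^{2} + \left(6 + 2 R\right) R\right) - 2 = \left(R^{2} + R \left(6 + 2 R\right)\right) - 2 = -2 + R^{2} + R \left(6 + 2 R\right)$)
$10 \left(-23 + V{\left(P{\left(4,6 \right)} \right)}\right) = 10 \left(-23 + \left(-2 + \frac{3}{256} + 6 \cdot \frac{1}{16}\right)\right) = 10 \left(-23 + \left(-2 + 3 \cdot \frac{1}{256} + \frac{3}{8}\right)\right) = 10 \left(-23 + \left(-2 + \frac{3}{256} + \frac{3}{8}\right)\right) = 10 \left(-23 - \frac{413}{256}\right) = 10 \left(- \frac{6301}{256}\right) = - \frac{31505}{128}$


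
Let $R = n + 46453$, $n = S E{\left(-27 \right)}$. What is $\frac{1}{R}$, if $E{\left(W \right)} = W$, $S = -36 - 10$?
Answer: $\frac{1}{47695} \approx 2.0967 \cdot 10^{-5}$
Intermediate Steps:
$S = -46$
$n = 1242$ ($n = \left(-46\right) \left(-27\right) = 1242$)
$R = 47695$ ($R = 1242 + 46453 = 47695$)
$\frac{1}{R} = \frac{1}{47695}$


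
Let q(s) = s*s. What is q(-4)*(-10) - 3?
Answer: -163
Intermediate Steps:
q(s) = s**2
q(-4)*(-10) - 3 = (-4)**2*(-10) - 3 = 16*(-10) - 3 = -160 - 3 = -163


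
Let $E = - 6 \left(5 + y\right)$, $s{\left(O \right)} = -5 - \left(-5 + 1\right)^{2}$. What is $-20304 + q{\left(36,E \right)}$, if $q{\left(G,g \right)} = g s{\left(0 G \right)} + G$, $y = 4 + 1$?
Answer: $-19008$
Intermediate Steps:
$y = 5$
$s{\left(O \right)} = -21$ ($s{\left(O \right)} = -5 - \left(-4\right)^{2} = -5 - 16 = -21$)
$E = -60$ ($E = - 6 \left(5 + 5\right) = \left(-6\right) 10 = -60$)
$q{\left(G,g \right)} = G - 21 g$ ($q{\left(G,g \right)} = g \left(-21\right) + G = - 21 g + G = G - 21 g$)
$-20304 + q{\left(36,E \right)} = -20304 + \left(36 - -1260\right) = -20304 + \left(36 + 1260\right) = -20304 + 1296 = -19008$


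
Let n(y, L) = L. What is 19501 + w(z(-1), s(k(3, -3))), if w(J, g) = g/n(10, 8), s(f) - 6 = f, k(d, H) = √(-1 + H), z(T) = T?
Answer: 78007/4 + I/4 ≈ 19502.0 + 0.25*I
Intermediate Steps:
s(f) = 6 + f
w(J, g) = g/8
19501 + w(z(-1), s(k(3, -3))) = 19501 + (6 + √(-1 - 3))/8 = 19501 + (6 + √(-4))/8 = 19501 + (6 + 2*I)/8 = 19501 + (¾ + I/4) = 78007/4 + I/4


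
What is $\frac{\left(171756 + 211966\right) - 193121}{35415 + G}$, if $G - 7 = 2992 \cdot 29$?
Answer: $\frac{190601}{122190} \approx 1.5599$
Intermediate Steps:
$G = 86775$ ($G = 7 + 2992 \cdot 29 = 7 + 86768 = 86775$)
$\frac{\left(171756 + 211966\right) - 193121}{35415 + G} = \frac{\left(171756 + 211966\right) - 193121}{35415 + 86775} = \frac{383722 - 193121}{122190} = 190601 \cdot \frac{1}{122190} = \frac{190601}{122190}$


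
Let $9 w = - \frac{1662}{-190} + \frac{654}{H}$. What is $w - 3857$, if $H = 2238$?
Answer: $- \frac{1229734837}{318915} \approx -3856.0$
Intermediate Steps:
$w = \frac{320318}{318915}$ ($w = \frac{- \frac{1662}{-190} + \frac{654}{2238}}{9} = \frac{\left(-1662\right) \left(- \frac{1}{190}\right) + 654 \cdot \frac{1}{2238}}{9} = \frac{\frac{831}{95} + \frac{109}{373}}{9} = \frac{1}{9} \cdot \frac{320318}{35435} = \frac{320318}{318915} \approx 1.0044$)
$w - 3857 = \frac{320318}{318915} - 3857 = - \frac{1229734837}{318915}$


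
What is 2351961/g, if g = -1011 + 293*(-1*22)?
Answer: -2351961/7457 ≈ -315.40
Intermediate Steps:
g = -7457 (g = -1011 + 293*(-22) = -1011 - 6446 = -7457)
2351961/g = 2351961/(-7457) = 2351961*(-1/7457) = -2351961/7457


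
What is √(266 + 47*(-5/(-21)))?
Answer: √122241/21 ≈ 16.649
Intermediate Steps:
√(266 + 47*(-5/(-21))) = √(266 + 47*(-5*(-1/21))) = √(266 + 47*(5/21)) = √(266 + 235/21) = √(5821/21) = √122241/21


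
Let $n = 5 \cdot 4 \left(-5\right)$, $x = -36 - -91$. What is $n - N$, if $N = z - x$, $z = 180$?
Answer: $-225$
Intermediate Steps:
$x = 55$ ($x = -36 + 91 = 55$)
$N = 125$ ($N = 180 - 55 = 125$)
$n = -100$ ($n = 20 \left(-5\right) = -100$)
$n - N = -100 - 125 = -225$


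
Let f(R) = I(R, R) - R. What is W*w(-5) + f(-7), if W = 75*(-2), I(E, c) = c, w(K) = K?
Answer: 750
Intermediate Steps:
W = -150
f(R) = 0 (f(R) = R - R = 0)
W*w(-5) + f(-7) = -150*(-5) + 0 = 750 + 0 = 750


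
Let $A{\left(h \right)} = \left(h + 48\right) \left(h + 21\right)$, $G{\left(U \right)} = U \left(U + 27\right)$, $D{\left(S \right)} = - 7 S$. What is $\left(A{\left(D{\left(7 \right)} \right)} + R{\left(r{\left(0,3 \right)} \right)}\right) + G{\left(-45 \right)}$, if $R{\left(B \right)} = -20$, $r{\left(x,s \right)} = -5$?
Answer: $818$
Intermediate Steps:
$G{\left(U \right)} = U \left(27 + U\right)$
$A{\left(h \right)} = \left(21 + h\right) \left(48 + h\right)$ ($A{\left(h \right)} = \left(48 + h\right) \left(21 + h\right) = \left(21 + h\right) \left(48 + h\right)$)
$\left(A{\left(D{\left(7 \right)} \right)} + R{\left(r{\left(0,3 \right)} \right)}\right) + G{\left(-45 \right)} = \left(\left(1008 + \left(\left(-7\right) 7\right)^{2} + 69 \left(\left(-7\right) 7\right)\right) - 20\right) - 45 \left(27 - 45\right) = \left(\left(1008 + \left(-49\right)^{2} + 69 \left(-49\right)\right) - 20\right) - -810 = \left(\left(1008 + 2401 - 3381\right) - 20\right) + 810 = \left(28 - 20\right) + 810 = 8 + 810 = 818$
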